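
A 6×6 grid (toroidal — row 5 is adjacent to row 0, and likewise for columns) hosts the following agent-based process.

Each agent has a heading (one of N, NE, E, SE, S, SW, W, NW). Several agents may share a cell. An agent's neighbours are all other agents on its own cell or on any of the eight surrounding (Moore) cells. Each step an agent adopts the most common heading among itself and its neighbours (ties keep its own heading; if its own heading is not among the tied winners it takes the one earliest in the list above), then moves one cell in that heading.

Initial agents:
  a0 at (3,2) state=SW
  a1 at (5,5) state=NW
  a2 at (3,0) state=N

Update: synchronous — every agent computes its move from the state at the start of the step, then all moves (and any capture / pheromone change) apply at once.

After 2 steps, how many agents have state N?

t=1: a0@(4,1):SW a1@(4,4):NW a2@(2,0):N
t=2: a0@(5,0):SW a1@(3,3):NW a2@(1,0):N

1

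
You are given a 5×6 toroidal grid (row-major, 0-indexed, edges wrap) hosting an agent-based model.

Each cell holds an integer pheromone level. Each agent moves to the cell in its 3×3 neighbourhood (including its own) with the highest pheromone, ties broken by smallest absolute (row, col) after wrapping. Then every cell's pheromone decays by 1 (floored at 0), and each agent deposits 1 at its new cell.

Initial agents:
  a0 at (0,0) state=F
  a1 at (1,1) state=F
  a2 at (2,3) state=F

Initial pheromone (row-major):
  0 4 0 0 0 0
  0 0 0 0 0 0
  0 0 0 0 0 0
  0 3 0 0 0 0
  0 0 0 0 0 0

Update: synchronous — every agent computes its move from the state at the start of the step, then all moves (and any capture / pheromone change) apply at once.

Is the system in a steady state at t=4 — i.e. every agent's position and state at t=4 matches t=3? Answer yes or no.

t=1: a0@(0,1) a1@(0,1) a2@(1,2) | pheromone: 0 5 0 0 0 0 / 0 0 1 0 0 0 / 0 0 0 0 0 0 / 0 2 0 0 0 0 / 0 0 0 0 0 0
t=2: a0@(0,1) a1@(0,1) a2@(0,1) | pheromone: 0 7 0 0 0 0 / 0 0 0 0 0 0 / 0 0 0 0 0 0 / 0 1 0 0 0 0 / 0 0 0 0 0 0
t=3: a0@(0,1) a1@(0,1) a2@(0,1) | pheromone: 0 9 0 0 0 0 / 0 0 0 0 0 0 / 0 0 0 0 0 0 / 0 0 0 0 0 0 / 0 0 0 0 0 0
t=4: a0@(0,1) a1@(0,1) a2@(0,1) | pheromone: 0 11 0 0 0 0 / 0 0 0 0 0 0 / 0 0 0 0 0 0 / 0 0 0 0 0 0 / 0 0 0 0 0 0

yes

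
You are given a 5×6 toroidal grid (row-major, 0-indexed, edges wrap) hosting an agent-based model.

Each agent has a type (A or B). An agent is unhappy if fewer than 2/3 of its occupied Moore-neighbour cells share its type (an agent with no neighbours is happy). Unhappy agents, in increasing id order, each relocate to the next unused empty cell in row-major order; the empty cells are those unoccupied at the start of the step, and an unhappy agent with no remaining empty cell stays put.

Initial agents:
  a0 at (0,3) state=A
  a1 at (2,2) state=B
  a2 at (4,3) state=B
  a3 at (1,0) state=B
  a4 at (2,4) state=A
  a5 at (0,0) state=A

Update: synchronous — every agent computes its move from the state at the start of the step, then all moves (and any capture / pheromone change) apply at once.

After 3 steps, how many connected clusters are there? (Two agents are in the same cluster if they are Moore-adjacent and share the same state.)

t=1: a0@(0,1):A a1@(2,2):B a2@(0,2):B a3@(0,4):B a4@(2,4):A a5@(0,5):A
t=2: a0@(0,0):A a1@(2,2):B a2@(0,3):B a3@(1,0):B a4@(2,4):A a5@(1,1):A
t=3: a0@(0,1):A a1@(0,2):B a2@(0,3):B a3@(0,4):B a4@(2,4):A a5@(0,5):A

4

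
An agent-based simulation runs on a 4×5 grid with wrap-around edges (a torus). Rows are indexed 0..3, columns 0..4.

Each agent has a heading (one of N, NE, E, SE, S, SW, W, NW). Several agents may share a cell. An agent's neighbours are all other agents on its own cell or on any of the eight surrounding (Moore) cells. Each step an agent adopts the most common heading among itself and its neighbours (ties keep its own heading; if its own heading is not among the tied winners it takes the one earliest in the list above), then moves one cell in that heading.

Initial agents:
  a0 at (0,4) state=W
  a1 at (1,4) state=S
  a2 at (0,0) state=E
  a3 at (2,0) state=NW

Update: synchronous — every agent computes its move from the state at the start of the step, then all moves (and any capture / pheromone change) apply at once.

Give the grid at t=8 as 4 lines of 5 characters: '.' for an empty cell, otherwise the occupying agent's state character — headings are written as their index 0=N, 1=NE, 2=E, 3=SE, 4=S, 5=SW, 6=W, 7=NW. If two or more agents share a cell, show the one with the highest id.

.6.2.
....4
..7..
.....

t=1: a0@(0,3):W a1@(2,4):S a2@(0,1):E a3@(1,4):NW
t=2: a0@(0,2):W a1@(3,4):S a2@(0,2):E a3@(0,3):NW
t=3: a0@(0,1):W a1@(0,4):S a2@(0,3):E a3@(3,2):NW
t=4: a0@(0,0):W a1@(1,4):S a2@(0,4):E a3@(2,1):NW
t=5: a0@(0,4):W a1@(2,4):S a2@(0,0):E a3@(1,0):NW
t=6: a0@(0,3):W a1@(3,4):S a2@(0,1):E a3@(0,4):NW
t=7: a0@(0,2):W a1@(0,4):S a2@(0,2):E a3@(3,3):NW
t=8: a0@(0,1):W a1@(1,4):S a2@(0,3):E a3@(2,2):NW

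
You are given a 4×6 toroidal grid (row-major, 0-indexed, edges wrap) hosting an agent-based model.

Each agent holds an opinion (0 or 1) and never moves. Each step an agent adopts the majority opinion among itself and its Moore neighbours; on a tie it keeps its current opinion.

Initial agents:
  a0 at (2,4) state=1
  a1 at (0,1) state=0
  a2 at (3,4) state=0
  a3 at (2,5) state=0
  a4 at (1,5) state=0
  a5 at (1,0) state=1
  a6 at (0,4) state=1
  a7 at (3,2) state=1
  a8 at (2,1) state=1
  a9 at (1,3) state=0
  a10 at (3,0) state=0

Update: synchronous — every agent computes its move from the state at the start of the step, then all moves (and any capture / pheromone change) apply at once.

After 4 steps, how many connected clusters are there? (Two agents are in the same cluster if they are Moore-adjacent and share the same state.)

t=1: a0@(2,4):0 a1@(0,1):0 a2@(3,4):0 a3@(2,5):0 a4@(1,5):1 a5@(1,0):0 a6@(0,4):0 a7@(3,2):1 a8@(2,1):1 a9@(1,3):1 a10@(3,0):0
t=2: a0@(2,4):0 a1@(0,1):0 a2@(3,4):0 a3@(2,5):0 a4@(1,5):0 a5@(1,0):0 a6@(0,4):0 a7@(3,2):1 a8@(2,1):1 a9@(1,3):0 a10@(3,0):0
t=3: (unchanged — steady state)

2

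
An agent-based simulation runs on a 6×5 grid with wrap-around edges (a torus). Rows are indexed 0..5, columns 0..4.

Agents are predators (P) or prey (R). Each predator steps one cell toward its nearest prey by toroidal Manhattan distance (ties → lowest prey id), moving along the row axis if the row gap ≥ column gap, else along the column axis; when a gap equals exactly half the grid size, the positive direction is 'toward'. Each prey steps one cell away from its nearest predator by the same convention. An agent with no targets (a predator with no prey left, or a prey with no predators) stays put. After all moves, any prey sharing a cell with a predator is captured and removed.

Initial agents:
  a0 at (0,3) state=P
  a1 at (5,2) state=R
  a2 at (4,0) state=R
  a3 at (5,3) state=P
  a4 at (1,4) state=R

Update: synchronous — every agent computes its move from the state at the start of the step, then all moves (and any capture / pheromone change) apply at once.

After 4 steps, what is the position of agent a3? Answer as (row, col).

t=1: a0@(5,3):P a1@(5,1):R a2@(4,1):R a3@(5,2):P a4@(2,4):R
t=2: a0@(5,2):P a1@(5,0):R a2@(3,1):R a3@(5,1):P a4@(1,4):R
t=3: a0@(5,1):P a1@(5,4):R a2@(2,1):R a3@(5,0):P a4@(2,4):R
t=4: a0@(5,0):P a1@(5,3):R a2@(1,1):R a3@(5,4):P a4@(1,4):R

(5, 4)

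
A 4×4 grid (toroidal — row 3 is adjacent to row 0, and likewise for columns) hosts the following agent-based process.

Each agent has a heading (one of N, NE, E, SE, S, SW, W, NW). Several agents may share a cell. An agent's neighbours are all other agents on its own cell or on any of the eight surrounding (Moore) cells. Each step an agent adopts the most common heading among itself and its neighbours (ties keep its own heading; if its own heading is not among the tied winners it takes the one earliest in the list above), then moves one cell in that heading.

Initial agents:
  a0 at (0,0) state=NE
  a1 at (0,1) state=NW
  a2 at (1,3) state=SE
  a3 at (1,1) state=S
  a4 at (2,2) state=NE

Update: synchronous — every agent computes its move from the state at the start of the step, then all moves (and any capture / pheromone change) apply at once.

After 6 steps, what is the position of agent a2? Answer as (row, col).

t=1: a0@(3,1):NE a1@(3,0):NW a2@(0,0):NE a3@(0,2):NE a4@(1,3):NE
t=2: a0@(2,2):NE a1@(2,1):NE a2@(3,1):NE a3@(3,3):NE a4@(0,0):NE
t=3: a0@(1,3):NE a1@(1,2):NE a2@(2,2):NE a3@(2,0):NE a4@(3,1):NE
t=4: a0@(0,0):NE a1@(0,3):NE a2@(1,3):NE a3@(1,1):NE a4@(2,2):NE
t=5: a0@(3,1):NE a1@(3,0):NE a2@(0,0):NE a3@(0,2):NE a4@(1,3):NE
t=6: a0@(2,2):NE a1@(2,1):NE a2@(3,1):NE a3@(3,3):NE a4@(0,0):NE

(3, 1)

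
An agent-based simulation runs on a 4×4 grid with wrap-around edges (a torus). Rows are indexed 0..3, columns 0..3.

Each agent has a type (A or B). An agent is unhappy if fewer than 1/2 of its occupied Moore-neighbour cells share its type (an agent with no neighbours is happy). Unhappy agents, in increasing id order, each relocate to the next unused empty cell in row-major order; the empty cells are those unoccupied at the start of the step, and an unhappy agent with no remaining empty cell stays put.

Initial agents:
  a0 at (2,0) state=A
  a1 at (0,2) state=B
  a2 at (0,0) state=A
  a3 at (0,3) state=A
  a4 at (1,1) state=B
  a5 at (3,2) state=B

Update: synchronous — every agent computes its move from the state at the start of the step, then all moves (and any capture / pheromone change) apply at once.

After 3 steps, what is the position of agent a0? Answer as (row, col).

(0, 1)

t=1: a0@(0,1):A a1@(0,2):B a2@(0,0):A a3@(1,0):A a4@(1,2):B a5@(3,2):B
t=2: a0@(0,3):A a1@(0,2):B a2@(0,0):A a3@(1,0):A a4@(1,2):B a5@(3,2):B
t=3: a0@(0,1):A a1@(0,2):B a2@(0,0):A a3@(1,0):A a4@(1,2):B a5@(3,2):B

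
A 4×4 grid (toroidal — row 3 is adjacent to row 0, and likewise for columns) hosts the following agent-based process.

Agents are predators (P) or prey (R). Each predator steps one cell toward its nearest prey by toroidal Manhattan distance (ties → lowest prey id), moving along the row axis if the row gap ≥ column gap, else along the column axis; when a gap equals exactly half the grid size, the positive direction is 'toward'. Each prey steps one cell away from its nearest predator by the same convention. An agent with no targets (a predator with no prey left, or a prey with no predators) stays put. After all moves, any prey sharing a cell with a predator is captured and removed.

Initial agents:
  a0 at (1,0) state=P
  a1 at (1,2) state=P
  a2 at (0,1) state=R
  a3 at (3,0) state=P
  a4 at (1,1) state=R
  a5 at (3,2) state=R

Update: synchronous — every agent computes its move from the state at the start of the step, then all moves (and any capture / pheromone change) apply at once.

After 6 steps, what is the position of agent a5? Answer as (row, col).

(3, 2)

t=1: a0@(1,1):P a1@(1,1):P a2@(3,1):R a3@(0,0):P a4@(1,2):R a5@(2,2):R
t=2: a0@(1,2):P a1@(1,2):P a2@(2,1):R a3@(3,0):P a4@(1,3):R a5@(3,2):R
t=3: a0@(1,3):P a1@(1,3):P a2@(3,1):R a3@(2,0):P a4@(1,0):R a5@(2,2):R
t=4: a0@(1,0):P a1@(1,0):P a2@(0,1):R a3@(1,0):P a4@(1,1):R a5@(3,2):R
t=5: a0@(1,1):P a1@(1,1):P a2@(3,1):R a3@(1,1):P a4@(1,2):R a5@(2,2):R
t=6: a0@(1,2):P a1@(1,2):P a2@(2,1):R a3@(1,2):P a4@(1,3):R a5@(3,2):R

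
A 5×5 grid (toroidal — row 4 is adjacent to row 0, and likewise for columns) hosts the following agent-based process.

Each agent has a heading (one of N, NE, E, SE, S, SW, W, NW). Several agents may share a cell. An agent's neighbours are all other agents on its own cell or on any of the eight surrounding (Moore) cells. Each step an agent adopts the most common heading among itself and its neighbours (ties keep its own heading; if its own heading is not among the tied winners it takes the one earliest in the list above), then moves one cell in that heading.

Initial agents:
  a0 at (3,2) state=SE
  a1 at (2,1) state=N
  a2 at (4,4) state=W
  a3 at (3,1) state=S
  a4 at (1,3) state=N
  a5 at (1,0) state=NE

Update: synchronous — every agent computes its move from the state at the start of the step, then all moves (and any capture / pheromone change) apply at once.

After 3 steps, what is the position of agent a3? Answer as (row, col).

t=1: a0@(4,3):SE a1@(1,1):N a2@(4,3):W a3@(4,1):S a4@(0,3):N a5@(0,1):NE
t=2: a0@(0,4):SE a1@(0,1):N a2@(4,2):W a3@(0,1):S a4@(4,3):N a5@(4,2):NE
t=3: a0@(1,0):SE a1@(4,1):N a2@(3,2):N a3@(1,1):S a4@(3,3):N a5@(3,2):N

(1, 1)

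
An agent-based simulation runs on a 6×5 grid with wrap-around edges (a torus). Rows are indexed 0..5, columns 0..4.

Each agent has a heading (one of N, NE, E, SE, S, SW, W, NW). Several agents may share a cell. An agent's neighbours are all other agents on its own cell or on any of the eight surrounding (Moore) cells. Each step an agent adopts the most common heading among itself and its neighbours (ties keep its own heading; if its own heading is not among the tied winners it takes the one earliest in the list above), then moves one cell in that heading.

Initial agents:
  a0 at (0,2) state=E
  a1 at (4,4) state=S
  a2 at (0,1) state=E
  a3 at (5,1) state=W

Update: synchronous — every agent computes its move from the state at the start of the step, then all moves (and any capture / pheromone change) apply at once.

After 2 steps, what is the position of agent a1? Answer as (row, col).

t=1: a0@(0,3):E a1@(5,4):S a2@(0,2):E a3@(5,2):E
t=2: a0@(0,4):E a1@(0,4):S a2@(0,3):E a3@(5,3):E

(0, 4)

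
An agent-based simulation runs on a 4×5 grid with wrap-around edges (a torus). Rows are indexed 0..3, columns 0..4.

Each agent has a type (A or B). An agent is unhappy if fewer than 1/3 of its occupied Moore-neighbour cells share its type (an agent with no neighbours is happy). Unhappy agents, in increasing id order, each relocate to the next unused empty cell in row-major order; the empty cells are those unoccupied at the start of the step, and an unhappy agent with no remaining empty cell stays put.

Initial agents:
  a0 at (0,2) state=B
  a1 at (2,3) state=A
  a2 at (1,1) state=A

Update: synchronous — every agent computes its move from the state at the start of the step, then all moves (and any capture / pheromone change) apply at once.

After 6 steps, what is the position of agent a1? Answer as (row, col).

t=1: a0@(0,0):B a1@(2,3):A a2@(0,1):A
t=2: a0@(0,2):B a1@(2,3):A a2@(0,3):A
t=3: a0@(0,0):B a1@(2,3):A a2@(0,1):A
t=4: a0@(0,2):B a1@(2,3):A a2@(0,3):A
t=5: a0@(0,0):B a1@(2,3):A a2@(0,1):A
t=6: a0@(0,2):B a1@(2,3):A a2@(0,3):A

(2, 3)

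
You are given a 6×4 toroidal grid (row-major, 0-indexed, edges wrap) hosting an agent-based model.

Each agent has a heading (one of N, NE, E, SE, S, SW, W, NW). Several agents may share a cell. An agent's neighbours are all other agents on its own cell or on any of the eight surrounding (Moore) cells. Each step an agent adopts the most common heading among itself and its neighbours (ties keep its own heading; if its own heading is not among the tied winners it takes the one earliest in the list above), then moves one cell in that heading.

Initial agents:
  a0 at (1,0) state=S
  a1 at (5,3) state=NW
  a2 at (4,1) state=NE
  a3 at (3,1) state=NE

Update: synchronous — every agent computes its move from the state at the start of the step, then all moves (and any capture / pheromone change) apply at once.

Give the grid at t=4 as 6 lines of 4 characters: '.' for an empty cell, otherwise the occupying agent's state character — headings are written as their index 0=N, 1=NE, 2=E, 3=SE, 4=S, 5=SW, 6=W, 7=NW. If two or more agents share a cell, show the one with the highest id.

.1..
...7
....
....
....
41..

t=1: a0@(2,0):S a1@(4,2):NW a2@(3,2):NE a3@(2,2):NE
t=2: a0@(3,0):S a1@(3,1):NW a2@(2,3):NE a3@(1,3):NE
t=3: a0@(4,0):S a1@(2,0):NW a2@(1,0):NE a3@(0,0):NE
t=4: a0@(5,0):S a1@(1,3):NW a2@(0,1):NE a3@(5,1):NE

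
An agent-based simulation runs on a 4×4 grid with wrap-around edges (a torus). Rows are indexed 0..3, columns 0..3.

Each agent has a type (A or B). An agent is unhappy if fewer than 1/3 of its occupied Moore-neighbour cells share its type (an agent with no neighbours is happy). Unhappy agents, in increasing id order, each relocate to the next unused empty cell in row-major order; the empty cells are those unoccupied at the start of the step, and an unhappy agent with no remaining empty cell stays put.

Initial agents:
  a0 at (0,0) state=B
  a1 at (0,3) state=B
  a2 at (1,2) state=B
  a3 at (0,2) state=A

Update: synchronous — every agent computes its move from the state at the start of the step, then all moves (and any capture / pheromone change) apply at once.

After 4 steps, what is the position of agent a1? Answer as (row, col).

t=1: a0@(0,0):B a1@(0,3):B a2@(1,2):B a3@(0,1):A
t=2: a0@(0,0):B a1@(0,3):B a2@(1,2):B a3@(0,2):A
t=3: a0@(0,0):B a1@(0,3):B a2@(1,2):B a3@(0,1):A
t=4: a0@(0,0):B a1@(0,3):B a2@(1,2):B a3@(0,2):A

(0, 3)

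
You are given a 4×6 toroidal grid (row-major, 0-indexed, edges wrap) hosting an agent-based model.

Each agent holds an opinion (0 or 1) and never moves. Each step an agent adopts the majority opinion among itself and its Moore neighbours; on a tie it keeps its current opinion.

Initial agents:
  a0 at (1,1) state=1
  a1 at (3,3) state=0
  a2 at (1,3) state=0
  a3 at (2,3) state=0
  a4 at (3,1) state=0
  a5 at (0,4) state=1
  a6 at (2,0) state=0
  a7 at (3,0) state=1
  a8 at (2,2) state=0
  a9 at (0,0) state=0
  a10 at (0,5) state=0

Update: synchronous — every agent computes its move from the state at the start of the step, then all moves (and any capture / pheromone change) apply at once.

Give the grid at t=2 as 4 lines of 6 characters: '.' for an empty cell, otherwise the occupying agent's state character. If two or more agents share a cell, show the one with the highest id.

t=1: a0@(1,1):0 a1@(3,3):0 a2@(1,3):0 a3@(2,3):0 a4@(3,1):0 a5@(0,4):0 a6@(2,0):0 a7@(3,0):0 a8@(2,2):0 a9@(0,0):0 a10@(0,5):0
t=2: (unchanged — steady state)

0...00
.0.0..
0.00..
00.0..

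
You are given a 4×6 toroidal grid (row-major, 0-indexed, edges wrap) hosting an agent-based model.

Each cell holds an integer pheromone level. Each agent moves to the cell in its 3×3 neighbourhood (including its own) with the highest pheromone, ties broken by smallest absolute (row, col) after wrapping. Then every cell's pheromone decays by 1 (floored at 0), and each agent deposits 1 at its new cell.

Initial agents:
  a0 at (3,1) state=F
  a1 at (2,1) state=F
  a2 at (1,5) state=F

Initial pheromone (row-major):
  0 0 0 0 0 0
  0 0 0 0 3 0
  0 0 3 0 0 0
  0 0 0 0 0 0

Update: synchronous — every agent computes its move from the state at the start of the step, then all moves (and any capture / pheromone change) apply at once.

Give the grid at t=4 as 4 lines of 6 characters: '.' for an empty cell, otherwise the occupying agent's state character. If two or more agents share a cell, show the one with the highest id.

......
....F.
..F...
......

t=1: a0@(2,2) a1@(2,2) a2@(1,4) | pheromone: 0 0 0 0 0 0 / 0 0 0 0 3 0 / 0 0 4 0 0 0 / 0 0 0 0 0 0
t=2: a0@(2,2) a1@(2,2) a2@(1,4) | pheromone: 0 0 0 0 0 0 / 0 0 0 0 3 0 / 0 0 5 0 0 0 / 0 0 0 0 0 0
t=3: a0@(2,2) a1@(2,2) a2@(1,4) | pheromone: 0 0 0 0 0 0 / 0 0 0 0 3 0 / 0 0 6 0 0 0 / 0 0 0 0 0 0
t=4: a0@(2,2) a1@(2,2) a2@(1,4) | pheromone: 0 0 0 0 0 0 / 0 0 0 0 3 0 / 0 0 7 0 0 0 / 0 0 0 0 0 0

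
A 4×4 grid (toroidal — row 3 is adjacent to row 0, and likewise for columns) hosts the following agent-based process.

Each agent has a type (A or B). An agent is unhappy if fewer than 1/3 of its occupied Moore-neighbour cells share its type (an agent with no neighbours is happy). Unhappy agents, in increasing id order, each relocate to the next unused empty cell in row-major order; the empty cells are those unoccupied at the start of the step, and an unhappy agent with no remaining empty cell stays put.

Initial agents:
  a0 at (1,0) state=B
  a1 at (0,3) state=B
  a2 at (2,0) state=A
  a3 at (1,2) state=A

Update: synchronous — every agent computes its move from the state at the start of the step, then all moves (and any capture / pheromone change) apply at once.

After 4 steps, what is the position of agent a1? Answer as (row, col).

t=1: a0@(1,0):B a1@(0,3):B a2@(0,0):A a3@(0,1):A
t=2: (unchanged — steady state)

(0, 3)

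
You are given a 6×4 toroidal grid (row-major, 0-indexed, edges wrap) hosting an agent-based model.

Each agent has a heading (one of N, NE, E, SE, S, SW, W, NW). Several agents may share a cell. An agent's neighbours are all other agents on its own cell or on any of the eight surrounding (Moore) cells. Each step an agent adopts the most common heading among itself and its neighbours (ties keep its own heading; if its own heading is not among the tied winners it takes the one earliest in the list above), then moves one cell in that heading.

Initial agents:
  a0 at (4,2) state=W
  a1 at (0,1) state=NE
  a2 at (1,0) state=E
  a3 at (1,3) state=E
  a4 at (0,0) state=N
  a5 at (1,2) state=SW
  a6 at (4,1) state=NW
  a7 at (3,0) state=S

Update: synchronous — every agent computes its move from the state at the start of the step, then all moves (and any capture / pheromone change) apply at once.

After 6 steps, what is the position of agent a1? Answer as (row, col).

t=1: a0@(4,1):W a1@(5,2):NE a2@(1,1):E a3@(1,0):E a4@(0,1):E a5@(2,1):SW a6@(3,0):NW a7@(4,0):S
t=2: a0@(4,0):W a1@(4,3):NE a2@(1,2):E a3@(1,1):E a4@(0,2):E a5@(2,2):E a6@(2,3):NW a7@(5,0):S
t=3: a0@(4,3):W a1@(3,0):NE a2@(1,3):E a3@(1,2):E a4@(0,3):E a5@(2,3):E a6@(2,0):E a7@(0,0):S
t=4: a0@(4,2):W a1@(3,1):E a2@(1,0):E a3@(1,3):E a4@(0,0):E a5@(2,0):E a6@(2,1):E a7@(0,1):E
t=5: a0@(4,1):W a1@(3,2):E a2@(1,1):E a3@(1,0):E a4@(0,1):E a5@(2,1):E a6@(2,2):E a7@(0,2):E
t=6: a0@(4,0):W a1@(3,3):E a2@(1,2):E a3@(1,1):E a4@(0,2):E a5@(2,2):E a6@(2,3):E a7@(0,3):E

(3, 3)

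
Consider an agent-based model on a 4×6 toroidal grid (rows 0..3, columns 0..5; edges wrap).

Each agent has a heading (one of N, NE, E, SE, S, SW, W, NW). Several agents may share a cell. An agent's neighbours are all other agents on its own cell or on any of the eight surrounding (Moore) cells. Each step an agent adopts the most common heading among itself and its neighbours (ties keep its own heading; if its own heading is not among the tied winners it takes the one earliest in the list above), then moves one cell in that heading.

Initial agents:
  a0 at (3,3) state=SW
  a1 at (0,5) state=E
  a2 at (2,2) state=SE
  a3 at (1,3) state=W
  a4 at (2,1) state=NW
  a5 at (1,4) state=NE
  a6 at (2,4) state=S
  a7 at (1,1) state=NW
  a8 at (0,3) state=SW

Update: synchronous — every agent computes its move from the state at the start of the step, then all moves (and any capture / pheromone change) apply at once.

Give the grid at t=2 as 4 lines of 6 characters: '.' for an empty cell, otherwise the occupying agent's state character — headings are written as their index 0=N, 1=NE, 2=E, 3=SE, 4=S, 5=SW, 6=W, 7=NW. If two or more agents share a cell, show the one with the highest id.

7...47
.5....
.5....
....77

t=1: a0@(0,2):SW a1@(0,0):E a2@(1,1):NW a3@(1,2):W a4@(1,0):NW a5@(0,5):NE a6@(3,4):S a7@(0,0):NW a8@(1,2):SW
t=2: a0@(1,1):SW a1@(3,5):NW a2@(0,0):NW a3@(2,1):SW a4@(0,5):NW a5@(3,4):NW a6@(0,4):S a7@(3,5):NW a8@(2,1):SW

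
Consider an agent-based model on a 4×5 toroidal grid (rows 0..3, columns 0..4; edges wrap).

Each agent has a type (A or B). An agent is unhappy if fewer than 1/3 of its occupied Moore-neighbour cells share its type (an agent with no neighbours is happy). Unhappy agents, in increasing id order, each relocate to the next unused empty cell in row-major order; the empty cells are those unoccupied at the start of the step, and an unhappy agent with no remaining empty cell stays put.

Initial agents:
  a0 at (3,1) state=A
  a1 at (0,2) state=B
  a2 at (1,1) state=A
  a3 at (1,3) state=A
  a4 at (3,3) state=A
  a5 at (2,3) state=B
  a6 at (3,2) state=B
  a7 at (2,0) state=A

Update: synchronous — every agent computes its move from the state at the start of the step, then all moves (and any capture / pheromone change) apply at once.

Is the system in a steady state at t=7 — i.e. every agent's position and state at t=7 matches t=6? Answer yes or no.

no

t=1: a0@(3,1):A a1@(0,0):B a2@(1,1):A a3@(0,1):A a4@(0,3):A a5@(2,3):B a6@(3,2):B a7@(2,0):A
t=2: a0@(3,1):A a1@(0,2):B a2@(1,1):A a3@(0,1):A a4@(0,4):A a5@(2,3):B a6@(1,0):B a7@(2,0):A
t=3: a0@(3,1):A a1@(0,0):B a2@(1,1):A a3@(0,1):A a4@(0,3):A a5@(2,3):B a6@(1,2):B a7@(2,0):A
t=4: a0@(3,1):A a1@(0,2):B a2@(1,1):A a3@(0,1):A a4@(0,4):A a5@(2,3):B a6@(1,0):B a7@(2,0):A
t=5: a0@(3,1):A a1@(0,0):B a2@(1,1):A a3@(0,1):A a4@(0,3):A a5@(2,3):B a6@(1,2):B a7@(2,0):A
t=6: a0@(3,1):A a1@(0,2):B a2@(1,1):A a3@(0,1):A a4@(0,4):A a5@(2,3):B a6@(1,0):B a7@(2,0):A
t=7: a0@(3,1):A a1@(0,0):B a2@(1,1):A a3@(0,1):A a4@(0,3):A a5@(2,3):B a6@(1,2):B a7@(2,0):A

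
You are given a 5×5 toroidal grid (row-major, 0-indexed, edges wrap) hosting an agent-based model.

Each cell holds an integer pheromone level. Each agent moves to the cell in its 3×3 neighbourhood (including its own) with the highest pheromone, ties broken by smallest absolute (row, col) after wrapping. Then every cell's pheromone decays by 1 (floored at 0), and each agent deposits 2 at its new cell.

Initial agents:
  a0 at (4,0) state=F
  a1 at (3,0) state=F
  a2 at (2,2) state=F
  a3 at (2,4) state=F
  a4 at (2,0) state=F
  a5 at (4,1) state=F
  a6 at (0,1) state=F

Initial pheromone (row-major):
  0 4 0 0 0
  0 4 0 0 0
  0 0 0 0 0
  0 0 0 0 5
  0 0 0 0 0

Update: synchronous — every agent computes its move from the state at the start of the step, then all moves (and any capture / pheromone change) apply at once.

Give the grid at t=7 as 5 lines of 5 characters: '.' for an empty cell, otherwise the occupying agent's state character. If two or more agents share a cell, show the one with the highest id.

t=1: a0@(3,4) a1@(3,4) a2@(1,1) a3@(3,4) a4@(3,4) a5@(0,1) a6@(0,1) | pheromone: 0 7 0 0 0 / 0 5 0 0 0 / 0 0 0 0 0 / 0 0 0 0 12 / 0 0 0 0 0
t=2: a0@(3,4) a1@(3,4) a2@(0,1) a3@(3,4) a4@(3,4) a5@(0,1) a6@(0,1) | pheromone: 0 12 0 0 0 / 0 4 0 0 0 / 0 0 0 0 0 / 0 0 0 0 19 / 0 0 0 0 0
t=3: a0@(3,4) a1@(3,4) a2@(0,1) a3@(3,4) a4@(3,4) a5@(0,1) a6@(0,1) | pheromone: 0 17 0 0 0 / 0 3 0 0 0 / 0 0 0 0 0 / 0 0 0 0 26 / 0 0 0 0 0
t=4: a0@(3,4) a1@(3,4) a2@(0,1) a3@(3,4) a4@(3,4) a5@(0,1) a6@(0,1) | pheromone: 0 22 0 0 0 / 0 2 0 0 0 / 0 0 0 0 0 / 0 0 0 0 33 / 0 0 0 0 0
t=5: a0@(3,4) a1@(3,4) a2@(0,1) a3@(3,4) a4@(3,4) a5@(0,1) a6@(0,1) | pheromone: 0 27 0 0 0 / 0 1 0 0 0 / 0 0 0 0 0 / 0 0 0 0 40 / 0 0 0 0 0
t=6: a0@(3,4) a1@(3,4) a2@(0,1) a3@(3,4) a4@(3,4) a5@(0,1) a6@(0,1) | pheromone: 0 32 0 0 0 / 0 0 0 0 0 / 0 0 0 0 0 / 0 0 0 0 47 / 0 0 0 0 0
t=7: a0@(3,4) a1@(3,4) a2@(0,1) a3@(3,4) a4@(3,4) a5@(0,1) a6@(0,1) | pheromone: 0 37 0 0 0 / 0 0 0 0 0 / 0 0 0 0 0 / 0 0 0 0 54 / 0 0 0 0 0

.F...
.....
.....
....F
.....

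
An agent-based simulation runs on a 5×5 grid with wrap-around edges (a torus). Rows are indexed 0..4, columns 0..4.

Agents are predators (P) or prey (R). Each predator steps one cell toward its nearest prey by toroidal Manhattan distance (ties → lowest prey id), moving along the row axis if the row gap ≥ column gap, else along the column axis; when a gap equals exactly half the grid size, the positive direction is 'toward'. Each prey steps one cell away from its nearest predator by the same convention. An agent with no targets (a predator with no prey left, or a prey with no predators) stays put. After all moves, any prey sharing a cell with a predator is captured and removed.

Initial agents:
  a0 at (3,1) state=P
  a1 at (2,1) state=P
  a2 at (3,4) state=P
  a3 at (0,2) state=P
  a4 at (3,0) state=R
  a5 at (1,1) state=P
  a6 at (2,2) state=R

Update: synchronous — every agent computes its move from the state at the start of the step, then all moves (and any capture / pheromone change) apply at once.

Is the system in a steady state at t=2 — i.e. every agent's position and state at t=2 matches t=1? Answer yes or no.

no

t=1: a0@(3,0):P a1@(2,2):P a2@(3,0):P a3@(1,2):P a4@(3,4):R a5@(2,1):P a6@(2,3):R
t=2: a0@(3,4):P a1@(2,3):P a2@(3,4):P a3@(2,2):P a4@(3,3):R a5@(2,2):P a6@(2,4):R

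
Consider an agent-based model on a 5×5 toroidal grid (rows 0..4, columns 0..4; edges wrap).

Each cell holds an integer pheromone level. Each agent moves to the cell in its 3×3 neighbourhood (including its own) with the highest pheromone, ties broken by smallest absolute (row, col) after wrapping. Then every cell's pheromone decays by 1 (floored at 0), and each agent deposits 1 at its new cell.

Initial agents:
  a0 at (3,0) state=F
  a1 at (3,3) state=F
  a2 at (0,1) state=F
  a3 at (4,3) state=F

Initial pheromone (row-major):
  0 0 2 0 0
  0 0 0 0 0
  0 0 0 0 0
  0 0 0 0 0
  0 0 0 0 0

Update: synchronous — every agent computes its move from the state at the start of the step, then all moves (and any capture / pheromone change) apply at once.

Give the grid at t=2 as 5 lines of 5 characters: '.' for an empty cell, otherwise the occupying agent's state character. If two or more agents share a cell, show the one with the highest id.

..F..
.....
F.F..
.....
.....

t=1: a0@(2,0) a1@(2,2) a2@(0,2) a3@(0,2) | pheromone: 0 0 3 0 0 / 0 0 0 0 0 / 1 0 1 0 0 / 0 0 0 0 0 / 0 0 0 0 0
t=2: a0@(2,0) a1@(2,2) a2@(0,2) a3@(0,2) | pheromone: 0 0 4 0 0 / 0 0 0 0 0 / 1 0 1 0 0 / 0 0 0 0 0 / 0 0 0 0 0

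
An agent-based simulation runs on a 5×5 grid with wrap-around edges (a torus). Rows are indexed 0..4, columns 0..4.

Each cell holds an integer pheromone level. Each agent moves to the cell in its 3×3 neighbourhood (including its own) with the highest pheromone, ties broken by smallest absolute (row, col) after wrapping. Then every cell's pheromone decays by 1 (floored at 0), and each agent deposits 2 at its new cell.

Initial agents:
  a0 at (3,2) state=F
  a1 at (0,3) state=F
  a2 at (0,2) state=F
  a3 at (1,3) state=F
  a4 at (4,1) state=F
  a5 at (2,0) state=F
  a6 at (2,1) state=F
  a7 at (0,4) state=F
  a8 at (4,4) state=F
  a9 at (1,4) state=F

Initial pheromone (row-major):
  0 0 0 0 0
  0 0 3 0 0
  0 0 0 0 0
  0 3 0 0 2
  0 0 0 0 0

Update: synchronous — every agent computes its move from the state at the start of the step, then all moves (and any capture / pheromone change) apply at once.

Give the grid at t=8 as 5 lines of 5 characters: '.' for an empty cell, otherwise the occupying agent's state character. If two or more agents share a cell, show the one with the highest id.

F....
..F..
.....
.F..F
.....

t=1: a0@(3,1) a1@(1,2) a2@(1,2) a3@(1,2) a4@(3,1) a5@(3,1) a6@(1,2) a7@(0,0) a8@(3,4) a9@(0,0) | pheromone: 4 0 0 0 0 / 0 0 10 0 0 / 0 0 0 0 0 / 0 8 0 0 3 / 0 0 0 0 0
t=2: a0@(3,1) a1@(1,2) a2@(1,2) a3@(1,2) a4@(3,1) a5@(3,1) a6@(1,2) a7@(0,0) a8@(3,4) a9@(0,0) | pheromone: 7 0 0 0 0 / 0 0 17 0 0 / 0 0 0 0 0 / 0 13 0 0 4 / 0 0 0 0 0
t=3: a0@(3,1) a1@(1,2) a2@(1,2) a3@(1,2) a4@(3,1) a5@(3,1) a6@(1,2) a7@(0,0) a8@(3,4) a9@(0,0) | pheromone: 10 0 0 0 0 / 0 0 24 0 0 / 0 0 0 0 0 / 0 18 0 0 5 / 0 0 0 0 0
t=4: a0@(3,1) a1@(1,2) a2@(1,2) a3@(1,2) a4@(3,1) a5@(3,1) a6@(1,2) a7@(0,0) a8@(3,4) a9@(0,0) | pheromone: 13 0 0 0 0 / 0 0 31 0 0 / 0 0 0 0 0 / 0 23 0 0 6 / 0 0 0 0 0
t=5: a0@(3,1) a1@(1,2) a2@(1,2) a3@(1,2) a4@(3,1) a5@(3,1) a6@(1,2) a7@(0,0) a8@(3,4) a9@(0,0) | pheromone: 16 0 0 0 0 / 0 0 38 0 0 / 0 0 0 0 0 / 0 28 0 0 7 / 0 0 0 0 0
t=6: a0@(3,1) a1@(1,2) a2@(1,2) a3@(1,2) a4@(3,1) a5@(3,1) a6@(1,2) a7@(0,0) a8@(3,4) a9@(0,0) | pheromone: 19 0 0 0 0 / 0 0 45 0 0 / 0 0 0 0 0 / 0 33 0 0 8 / 0 0 0 0 0
t=7: a0@(3,1) a1@(1,2) a2@(1,2) a3@(1,2) a4@(3,1) a5@(3,1) a6@(1,2) a7@(0,0) a8@(3,4) a9@(0,0) | pheromone: 22 0 0 0 0 / 0 0 52 0 0 / 0 0 0 0 0 / 0 38 0 0 9 / 0 0 0 0 0
t=8: a0@(3,1) a1@(1,2) a2@(1,2) a3@(1,2) a4@(3,1) a5@(3,1) a6@(1,2) a7@(0,0) a8@(3,4) a9@(0,0) | pheromone: 25 0 0 0 0 / 0 0 59 0 0 / 0 0 0 0 0 / 0 43 0 0 10 / 0 0 0 0 0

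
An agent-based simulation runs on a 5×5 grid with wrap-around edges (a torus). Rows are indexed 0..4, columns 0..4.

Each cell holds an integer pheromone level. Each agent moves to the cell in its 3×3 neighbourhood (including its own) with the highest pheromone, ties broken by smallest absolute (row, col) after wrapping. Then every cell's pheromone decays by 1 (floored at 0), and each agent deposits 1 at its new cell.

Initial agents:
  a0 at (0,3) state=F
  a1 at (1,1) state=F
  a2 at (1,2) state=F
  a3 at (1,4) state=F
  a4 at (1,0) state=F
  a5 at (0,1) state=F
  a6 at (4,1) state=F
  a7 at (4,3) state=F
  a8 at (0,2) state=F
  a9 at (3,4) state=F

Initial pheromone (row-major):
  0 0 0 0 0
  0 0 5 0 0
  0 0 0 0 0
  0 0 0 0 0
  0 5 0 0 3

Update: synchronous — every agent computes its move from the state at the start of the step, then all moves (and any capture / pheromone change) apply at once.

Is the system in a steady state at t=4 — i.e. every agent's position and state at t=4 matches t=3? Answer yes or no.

yes

t=1: a0@(1,2) a1@(1,2) a2@(1,2) a3@(0,0) a4@(0,0) a5@(1,2) a6@(4,1) a7@(4,4) a8@(1,2) a9@(4,4) | pheromone: 2 0 0 0 0 / 0 0 9 0 0 / 0 0 0 0 0 / 0 0 0 0 0 / 0 5 0 0 4
t=2: a0@(1,2) a1@(1,2) a2@(1,2) a3@(4,1) a4@(4,1) a5@(1,2) a6@(4,1) a7@(4,4) a8@(1,2) a9@(4,4) | pheromone: 1 0 0 0 0 / 0 0 13 0 0 / 0 0 0 0 0 / 0 0 0 0 0 / 0 7 0 0 5
t=3: a0@(1,2) a1@(1,2) a2@(1,2) a3@(4,1) a4@(4,1) a5@(1,2) a6@(4,1) a7@(4,4) a8@(1,2) a9@(4,4) | pheromone: 0 0 0 0 0 / 0 0 17 0 0 / 0 0 0 0 0 / 0 0 0 0 0 / 0 9 0 0 6
t=4: a0@(1,2) a1@(1,2) a2@(1,2) a3@(4,1) a4@(4,1) a5@(1,2) a6@(4,1) a7@(4,4) a8@(1,2) a9@(4,4) | pheromone: 0 0 0 0 0 / 0 0 21 0 0 / 0 0 0 0 0 / 0 0 0 0 0 / 0 11 0 0 7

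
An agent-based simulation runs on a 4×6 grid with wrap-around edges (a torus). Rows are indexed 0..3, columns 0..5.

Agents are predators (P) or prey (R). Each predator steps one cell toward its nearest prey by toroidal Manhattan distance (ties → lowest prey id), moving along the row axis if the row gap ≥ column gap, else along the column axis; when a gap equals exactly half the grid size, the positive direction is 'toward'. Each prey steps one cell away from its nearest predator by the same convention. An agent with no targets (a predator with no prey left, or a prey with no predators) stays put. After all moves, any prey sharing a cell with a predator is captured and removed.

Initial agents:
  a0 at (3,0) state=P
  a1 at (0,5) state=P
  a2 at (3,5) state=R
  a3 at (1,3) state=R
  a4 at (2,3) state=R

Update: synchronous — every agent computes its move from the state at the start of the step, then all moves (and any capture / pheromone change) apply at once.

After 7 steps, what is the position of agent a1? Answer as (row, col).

t=1: a0@(3,5):P a1@(3,5):P a2@(3,4):R a3@(1,2):R a4@(2,2):R
t=2: a0@(3,4):P a1@(3,4):P a2@(3,3):R a3@(1,1):R a4@(2,1):R
t=3: a0@(3,3):P a1@(3,3):P a2@(3,2):R a3@(1,0):R a4@(2,0):R
t=4: a0@(3,2):P a1@(3,2):P a2@(3,1):R a3@(1,5):R a4@(2,5):R
t=5: a0@(3,1):P a1@(3,1):P a2@(3,0):R a3@(1,4):R a4@(2,4):R
t=6: a0@(3,0):P a1@(3,0):P a2@(3,5):R a3@(1,3):R a4@(2,3):R
t=7: a0@(3,5):P a1@(3,5):P a2@(3,4):R a3@(1,2):R a4@(2,2):R

(3, 5)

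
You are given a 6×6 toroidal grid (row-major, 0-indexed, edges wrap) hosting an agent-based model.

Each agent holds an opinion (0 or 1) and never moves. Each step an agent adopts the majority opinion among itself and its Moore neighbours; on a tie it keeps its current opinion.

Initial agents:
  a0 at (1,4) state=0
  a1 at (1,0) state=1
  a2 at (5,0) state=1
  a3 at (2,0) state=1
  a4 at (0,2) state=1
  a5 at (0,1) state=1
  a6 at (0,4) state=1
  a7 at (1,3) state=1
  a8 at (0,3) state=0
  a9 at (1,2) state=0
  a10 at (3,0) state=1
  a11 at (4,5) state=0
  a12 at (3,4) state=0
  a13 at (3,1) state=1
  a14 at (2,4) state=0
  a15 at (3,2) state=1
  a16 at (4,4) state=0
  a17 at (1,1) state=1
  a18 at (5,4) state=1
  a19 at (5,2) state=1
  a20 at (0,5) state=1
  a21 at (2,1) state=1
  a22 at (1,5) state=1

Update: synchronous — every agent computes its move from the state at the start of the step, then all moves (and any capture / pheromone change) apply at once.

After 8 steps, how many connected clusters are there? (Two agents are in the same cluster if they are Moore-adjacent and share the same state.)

t=1: a0@(1,4):1 a1@(1,0):1 a2@(5,0):1 a3@(2,0):1 a4@(0,2):1 a5@(0,1):1 a6@(0,4):1 a7@(1,3):0 a8@(0,3):1 a9@(1,2):1 a10@(3,0):1 a11@(4,5):0 a12@(3,4):0 a13@(3,1):1 a14@(2,4):0 a15@(3,2):1 a16@(4,4):0 a17@(1,1):1 a18@(5,4):1 a19@(5,2):1 a20@(0,5):1 a21@(2,1):1 a22@(1,5):1
t=2: a0@(1,4):1 a1@(1,0):1 a2@(5,0):1 a3@(2,0):1 a4@(0,2):1 a5@(0,1):1 a6@(0,4):1 a7@(1,3):1 a8@(0,3):1 a9@(1,2):1 a10@(3,0):1 a11@(4,5):0 a12@(3,4):0 a13@(3,1):1 a14@(2,4):0 a15@(3,2):1 a16@(4,4):0 a17@(1,1):1 a18@(5,4):1 a19@(5,2):1 a20@(0,5):1 a21@(2,1):1 a22@(1,5):1
t=3: a0@(1,4):1 a1@(1,0):1 a2@(5,0):1 a3@(2,0):1 a4@(0,2):1 a5@(0,1):1 a6@(0,4):1 a7@(1,3):1 a8@(0,3):1 a9@(1,2):1 a10@(3,0):1 a11@(4,5):0 a12@(3,4):0 a13@(3,1):1 a14@(2,4):1 a15@(3,2):1 a16@(4,4):0 a17@(1,1):1 a18@(5,4):1 a19@(5,2):1 a20@(0,5):1 a21@(2,1):1 a22@(1,5):1
t=4: (unchanged — steady state)

2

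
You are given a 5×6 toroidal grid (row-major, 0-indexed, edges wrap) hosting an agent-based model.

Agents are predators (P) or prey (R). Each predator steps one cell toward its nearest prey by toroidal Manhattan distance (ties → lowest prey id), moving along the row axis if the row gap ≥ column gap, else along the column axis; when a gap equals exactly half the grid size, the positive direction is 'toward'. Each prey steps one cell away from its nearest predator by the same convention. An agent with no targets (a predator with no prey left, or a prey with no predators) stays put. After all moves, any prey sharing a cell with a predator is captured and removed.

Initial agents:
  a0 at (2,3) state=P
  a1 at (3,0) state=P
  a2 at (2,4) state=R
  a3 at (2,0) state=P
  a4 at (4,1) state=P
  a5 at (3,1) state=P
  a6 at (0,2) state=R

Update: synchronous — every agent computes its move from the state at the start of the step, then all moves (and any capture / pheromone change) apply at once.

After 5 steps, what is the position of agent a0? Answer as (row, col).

t=1: a0@(2,4):P a1@(3,5):P a3@(2,5):P a4@(0,1):P a5@(4,1):P a6@(1,2):R
t=2: a0@(2,3):P a1@(3,0):P a3@(2,0):P a4@(1,1):P a5@(0,1):P a6@(2,2):R
t=3: a0@(2,2):P a1@(3,1):P a3@(2,1):P a4@(2,1):P a5@(1,1):P
t=4: (unchanged — steady state)

(2, 2)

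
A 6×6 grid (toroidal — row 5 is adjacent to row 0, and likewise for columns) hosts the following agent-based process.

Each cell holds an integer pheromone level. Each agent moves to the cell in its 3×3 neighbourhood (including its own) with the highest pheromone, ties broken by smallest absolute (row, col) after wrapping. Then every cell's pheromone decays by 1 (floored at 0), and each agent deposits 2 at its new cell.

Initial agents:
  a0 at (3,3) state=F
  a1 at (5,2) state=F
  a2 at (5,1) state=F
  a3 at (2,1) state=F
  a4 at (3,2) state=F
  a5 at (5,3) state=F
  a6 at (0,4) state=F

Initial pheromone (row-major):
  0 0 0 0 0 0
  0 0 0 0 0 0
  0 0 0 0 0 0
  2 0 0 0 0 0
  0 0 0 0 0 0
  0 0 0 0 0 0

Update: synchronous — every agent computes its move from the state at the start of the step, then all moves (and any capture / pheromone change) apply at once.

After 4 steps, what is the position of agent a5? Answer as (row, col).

(0, 0)

t=1: a0@(2,2) a1@(0,1) a2@(0,0) a3@(3,0) a4@(2,1) a5@(0,2) a6@(0,3) | pheromone: 2 2 2 2 0 0 / 0 0 0 0 0 0 / 0 2 2 0 0 0 / 3 0 0 0 0 0 / 0 0 0 0 0 0 / 0 0 0 0 0 0
t=2: a0@(2,1) a1@(0,0) a2@(0,0) a3@(3,0) a4@(3,0) a5@(0,1) a6@(0,2) | pheromone: 5 3 3 1 0 0 / 0 0 0 0 0 0 / 0 3 1 0 0 0 / 6 0 0 0 0 0 / 0 0 0 0 0 0 / 0 0 0 0 0 0
t=3: a0@(3,0) a1@(0,0) a2@(0,0) a3@(3,0) a4@(3,0) a5@(0,0) a6@(0,1) | pheromone: 10 4 2 0 0 0 / 0 0 0 0 0 0 / 0 2 0 0 0 0 / 11 0 0 0 0 0 / 0 0 0 0 0 0 / 0 0 0 0 0 0
t=4: a0@(3,0) a1@(0,0) a2@(0,0) a3@(3,0) a4@(3,0) a5@(0,0) a6@(0,0) | pheromone: 17 3 1 0 0 0 / 0 0 0 0 0 0 / 0 1 0 0 0 0 / 16 0 0 0 0 0 / 0 0 0 0 0 0 / 0 0 0 0 0 0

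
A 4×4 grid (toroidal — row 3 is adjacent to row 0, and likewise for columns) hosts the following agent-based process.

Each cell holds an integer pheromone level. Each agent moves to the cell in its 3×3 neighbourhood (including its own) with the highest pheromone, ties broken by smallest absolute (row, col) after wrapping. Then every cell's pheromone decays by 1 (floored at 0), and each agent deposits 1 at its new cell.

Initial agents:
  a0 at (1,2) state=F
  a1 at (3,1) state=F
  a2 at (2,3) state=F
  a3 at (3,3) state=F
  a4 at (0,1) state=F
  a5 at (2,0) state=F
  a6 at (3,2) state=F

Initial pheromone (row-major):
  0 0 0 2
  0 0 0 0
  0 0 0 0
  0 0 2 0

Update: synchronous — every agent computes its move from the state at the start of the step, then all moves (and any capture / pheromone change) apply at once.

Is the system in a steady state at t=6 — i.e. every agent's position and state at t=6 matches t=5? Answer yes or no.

t=1: a0@(0,3) a1@(3,2) a2@(3,2) a3@(0,3) a4@(3,2) a5@(1,0) a6@(0,3) | pheromone: 0 0 0 4 / 1 0 0 0 / 0 0 0 0 / 0 0 4 0
t=2: a0@(0,3) a1@(0,3) a2@(0,3) a3@(0,3) a4@(0,3) a5@(0,3) a6@(0,3) | pheromone: 0 0 0 10 / 0 0 0 0 / 0 0 0 0 / 0 0 3 0
t=3: a0@(0,3) a1@(0,3) a2@(0,3) a3@(0,3) a4@(0,3) a5@(0,3) a6@(0,3) | pheromone: 0 0 0 16 / 0 0 0 0 / 0 0 0 0 / 0 0 2 0
t=4: a0@(0,3) a1@(0,3) a2@(0,3) a3@(0,3) a4@(0,3) a5@(0,3) a6@(0,3) | pheromone: 0 0 0 22 / 0 0 0 0 / 0 0 0 0 / 0 0 1 0
t=5: a0@(0,3) a1@(0,3) a2@(0,3) a3@(0,3) a4@(0,3) a5@(0,3) a6@(0,3) | pheromone: 0 0 0 28 / 0 0 0 0 / 0 0 0 0 / 0 0 0 0
t=6: a0@(0,3) a1@(0,3) a2@(0,3) a3@(0,3) a4@(0,3) a5@(0,3) a6@(0,3) | pheromone: 0 0 0 34 / 0 0 0 0 / 0 0 0 0 / 0 0 0 0

yes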